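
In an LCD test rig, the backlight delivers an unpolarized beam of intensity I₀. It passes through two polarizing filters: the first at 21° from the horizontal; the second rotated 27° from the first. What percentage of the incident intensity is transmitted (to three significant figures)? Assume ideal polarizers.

≈ 39.7%

Unpolarized light through the first polarizer → I₁ = ½ I₀, now polarized at 21°.
I₂ = I₁ cos²(27°) = 0.5 · 0.7939 I₀ = 0.3969 I₀.
That is 39.69% of the incident intensity.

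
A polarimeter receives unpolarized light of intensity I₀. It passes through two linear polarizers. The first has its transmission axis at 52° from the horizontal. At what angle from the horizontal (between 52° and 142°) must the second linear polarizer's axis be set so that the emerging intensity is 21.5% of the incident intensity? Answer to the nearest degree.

θ ≈ 101°

Unpolarized light through the first polarizer → I₁ = ½ I₀, now polarized at 52°.
Need I₂/I₀ = 0.215, so cos²(θ − 52°) = 0.215 / 0.5 = 0.43.
θ − 52° = arccos(√0.43) = 49.0°, giving θ ≈ 52 + 49.0 = 101.0°.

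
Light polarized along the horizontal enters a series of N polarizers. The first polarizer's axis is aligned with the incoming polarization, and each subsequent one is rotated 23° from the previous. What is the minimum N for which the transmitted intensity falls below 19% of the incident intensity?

First polarizer is aligned with the polarization: full transmission.
Each further stage multiplies by cos²(23°) = 0.8473.
After N polarizers: T = 0.8473^(N−1). Require T < 0.19 ⇒ N−1 > ln(0.19)/ln(0.8473) = 10.02, so N−1 ≥ 11 and N = 12.
Check: N=12 gives T = 0.1616 < 0.19; N=11 gives T = 0.1908.

N = 12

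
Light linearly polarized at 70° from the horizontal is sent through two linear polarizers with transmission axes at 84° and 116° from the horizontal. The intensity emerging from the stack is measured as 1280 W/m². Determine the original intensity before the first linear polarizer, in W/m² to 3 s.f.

I₀ ≈ 1890 W/m²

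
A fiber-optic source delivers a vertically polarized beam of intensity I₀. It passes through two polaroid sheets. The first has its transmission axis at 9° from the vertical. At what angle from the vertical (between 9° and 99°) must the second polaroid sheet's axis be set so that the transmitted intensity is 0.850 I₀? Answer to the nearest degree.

θ ≈ 30°

By Malus's law, I₁ = I₀ cos²(9° − 0°) = I₀ cos²(9°) = 0.9755 I₀.
Need I₂/I₀ = 0.85, so cos²(θ − 9°) = 0.85 / 0.9755 = 0.8713.
θ − 9° = arccos(√0.8713) = 21.0°, giving θ ≈ 9 + 21.0 = 30.0°.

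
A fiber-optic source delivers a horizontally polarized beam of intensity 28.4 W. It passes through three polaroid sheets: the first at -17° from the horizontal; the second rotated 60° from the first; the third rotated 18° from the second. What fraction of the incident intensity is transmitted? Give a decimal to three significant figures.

I/I₀ ≈ 0.207

I₁ = 28.4 W · cos²(17°) = 25.97 W.
I₂ = I₁ · cos²(60°) = 25.97 · 0.25 = 6.493 W.
I₃ = I₂ · cos²(18°) = 6.493 · 0.9045 = 5.873 W.
Transmitted fraction = 0.2068.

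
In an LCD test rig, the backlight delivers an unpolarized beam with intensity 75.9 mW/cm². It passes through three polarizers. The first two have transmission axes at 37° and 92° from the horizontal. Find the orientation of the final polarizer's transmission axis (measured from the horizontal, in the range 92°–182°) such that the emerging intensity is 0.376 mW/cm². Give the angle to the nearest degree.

Unpolarized light through the first polarizer → I₁ = ½ I₀, now polarized at 37°.
I₂ = I₁ cos²(92° − 37°) = 0.5 I₀ · cos²(55°) = 0.1645 I₀.
Target fraction: 0.376 / 75.9 mW/cm² = 0.004954 of I₀.
Need I₃/I₀ = 0.004954, so cos²(θ − 92°) = 0.004954 / 0.1645 = 0.03012.
θ − 92° = arccos(√0.03012) = 80.0°, giving θ ≈ 92 + 80.0 = 172.0°.

θ ≈ 172°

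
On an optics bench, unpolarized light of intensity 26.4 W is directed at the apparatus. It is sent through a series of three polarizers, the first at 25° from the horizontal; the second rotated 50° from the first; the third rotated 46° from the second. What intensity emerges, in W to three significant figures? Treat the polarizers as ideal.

I ≈ 2.63 W

Unpolarized light through the first polarizer → I₁ = 26.4 W/2 = 13.2 W, polarized at 25°.
I₂ = I₁ · cos²(50°) = 13.2 · 0.4132 = 5.454 W.
I₃ = I₂ · cos²(46°) = 5.454 · 0.4826 = 2.632 W.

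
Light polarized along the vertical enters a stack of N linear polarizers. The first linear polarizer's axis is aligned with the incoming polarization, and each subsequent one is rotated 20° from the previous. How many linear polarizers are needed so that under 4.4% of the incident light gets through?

First polarizer is aligned with the polarization: full transmission.
Each further stage multiplies by cos²(20°) = 0.883.
After N polarizers: T = 0.883^(N−1). Require T < 0.044 ⇒ N−1 > ln(0.044)/ln(0.883) = 25.11, so N−1 ≥ 26 and N = 27.
Check: N=27 gives T = 0.03938 < 0.044; N=26 gives T = 0.0446.

N = 27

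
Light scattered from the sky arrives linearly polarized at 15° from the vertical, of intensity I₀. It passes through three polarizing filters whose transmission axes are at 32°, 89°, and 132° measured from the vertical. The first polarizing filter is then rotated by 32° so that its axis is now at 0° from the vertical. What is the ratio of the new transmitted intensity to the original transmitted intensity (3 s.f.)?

I_new/I_old ≈ 0.00105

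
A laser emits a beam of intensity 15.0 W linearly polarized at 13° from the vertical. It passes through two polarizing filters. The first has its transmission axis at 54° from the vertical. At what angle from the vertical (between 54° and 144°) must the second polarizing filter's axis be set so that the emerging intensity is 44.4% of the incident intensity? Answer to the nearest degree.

θ ≈ 82°

I₁ = I₀ cos²(54° − 13°) = I₀ cos²(41°) = 0.5696 I₀.
Need I₂/I₀ = 0.444, so cos²(θ − 54°) = 0.444 / 0.5696 = 0.7795.
θ − 54° = arccos(√0.7795) = 28.0°, giving θ ≈ 54 + 28.0 = 82.0°.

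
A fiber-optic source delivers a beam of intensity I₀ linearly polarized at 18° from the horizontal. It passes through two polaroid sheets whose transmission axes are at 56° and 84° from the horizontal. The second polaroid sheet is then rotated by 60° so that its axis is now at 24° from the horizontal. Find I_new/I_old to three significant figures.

I_new/I_old ≈ 0.923

Before rotation:
I₁ = I₀ cos²(56° − 18°) = I₀ cos²(38°) = 0.621 I₀.
I₂ = I₁ cos²(84° − 56°) = 0.621 I₀ · cos²(28°) = 0.4841 I₀.
After rotation:
I₁ = I₀ cos²(56° − 18°) = I₀ cos²(38°) = 0.621 I₀.
I₂ = I₁ cos²(24° − 56°) = 0.621 I₀ · cos²(32°) = 0.4466 I₀.
Ratio = 0.4466 / 0.4841 = 0.9225.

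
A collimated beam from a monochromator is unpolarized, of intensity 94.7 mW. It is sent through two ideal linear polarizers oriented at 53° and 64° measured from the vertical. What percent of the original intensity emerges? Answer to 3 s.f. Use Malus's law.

≈ 48.2%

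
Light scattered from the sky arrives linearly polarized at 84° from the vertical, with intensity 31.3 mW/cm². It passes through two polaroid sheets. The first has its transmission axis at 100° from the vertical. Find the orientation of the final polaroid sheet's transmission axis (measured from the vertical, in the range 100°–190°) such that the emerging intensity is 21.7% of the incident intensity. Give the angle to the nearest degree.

By Malus's law, I₁ = I₀ cos²(100° − 84°) = I₀ cos²(16°) = 0.924 I₀.
Need I₂/I₀ = 0.217, so cos²(θ − 100°) = 0.217 / 0.924 = 0.2348.
θ − 100° = arccos(√0.2348) = 61.0°, giving θ ≈ 100 + 61.0 = 161.0°.

θ ≈ 161°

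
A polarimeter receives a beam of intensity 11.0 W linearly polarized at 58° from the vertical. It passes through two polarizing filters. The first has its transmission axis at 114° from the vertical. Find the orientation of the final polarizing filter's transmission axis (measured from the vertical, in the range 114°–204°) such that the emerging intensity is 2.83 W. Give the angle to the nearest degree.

θ ≈ 139°

By Malus's law, I₁ = I₀ cos²(114° − 58°) = I₀ cos²(56°) = 0.3127 I₀.
Target fraction: 2.83 / 11.0 W = 0.2573 of I₀.
Need I₂/I₀ = 0.2573, so cos²(θ − 114°) = 0.2573 / 0.3127 = 0.8228.
θ − 114° = arccos(√0.8228) = 24.9°, giving θ ≈ 114 + 24.9 = 138.9°.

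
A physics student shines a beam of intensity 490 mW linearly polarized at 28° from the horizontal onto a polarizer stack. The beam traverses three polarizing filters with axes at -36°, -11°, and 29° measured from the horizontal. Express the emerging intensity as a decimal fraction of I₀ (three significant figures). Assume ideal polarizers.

I/I₀ ≈ 0.0926

By Malus's law, I₁ = 490 mW · cos²(64°) = 94.16 mW.
I₂ = I₁ · cos²(25°) = 94.16 · 0.8214 = 77.34 mW.
I₃ = I₂ · cos²(40°) = 77.34 · 0.5868 = 45.39 mW.
Transmitted fraction = 0.09263.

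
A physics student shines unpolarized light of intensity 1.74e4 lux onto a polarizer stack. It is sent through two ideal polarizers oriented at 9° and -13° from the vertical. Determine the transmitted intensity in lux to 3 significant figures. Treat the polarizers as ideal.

Unpolarized light through the first polarizer → I₁ = 1.74e4 lux/2 = 8700 lux, polarized at 9°.
I₂ = I₁ · cos²(22°) = 8700 · 0.8597 = 7479 lux.

I ≈ 7480 lux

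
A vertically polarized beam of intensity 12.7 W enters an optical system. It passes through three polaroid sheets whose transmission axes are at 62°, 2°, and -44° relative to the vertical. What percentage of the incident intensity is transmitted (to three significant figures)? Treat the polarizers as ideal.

By Malus's law, I₁ = 12.7 W · cos²(62°) = 2.799 W.
I₂ = I₁ · cos²(60°) = 2.799 · 0.25 = 0.6998 W.
I₃ = I₂ · cos²(46°) = 0.6998 · 0.4826 = 0.3377 W.
That is 2.659% of the incident intensity.

≈ 2.66%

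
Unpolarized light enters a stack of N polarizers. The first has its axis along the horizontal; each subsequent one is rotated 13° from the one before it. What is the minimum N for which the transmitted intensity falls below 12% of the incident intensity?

First polarizer halves the unpolarized light: factor 1/2.
Each further stage multiplies by cos²(13°) = 0.9494.
After N polarizers: T = 0.5·0.9494^(N−1). Require T < 0.12 ⇒ N−1 > ln(0.12/0.5)/ln(0.9494) = 27.48, so N−1 ≥ 28 and N = 29.
Check: N=29 gives T = 0.1168 < 0.12; N=28 gives T = 0.123.

N = 29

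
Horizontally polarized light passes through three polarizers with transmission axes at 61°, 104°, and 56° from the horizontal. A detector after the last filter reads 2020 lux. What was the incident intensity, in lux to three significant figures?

I₀ ≈ 3.59e4 lux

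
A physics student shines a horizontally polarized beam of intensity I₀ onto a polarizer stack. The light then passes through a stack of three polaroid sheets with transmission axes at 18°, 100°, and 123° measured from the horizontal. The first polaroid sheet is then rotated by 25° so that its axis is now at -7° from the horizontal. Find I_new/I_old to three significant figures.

Before rotation:
I₁ = I₀ cos²(18° − 0°) = I₀ cos²(18°) = 0.9045 I₀.
I₂ = I₁ cos²(100° − 18°) = 0.9045 I₀ · cos²(82°) = 0.01752 I₀.
I₃ = I₂ cos²(123° − 100°) = 0.01752 I₀ · cos²(23°) = 0.01484 I₀.
After rotation:
I₁ = I₀ cos²(-7° − 0°) = I₀ cos²(7°) = 0.9851 I₀.
Angle between axes 1 and 2: 73°. I₂ = 0.9851 I₀ · cos²(73°) = 0.08421 I₀.
I₃ = I₂ cos²(123° − 100°) = 0.08421 I₀ · cos²(23°) = 0.07135 I₀.
Ratio = 0.07135 / 0.01484 = 4.807.

I_new/I_old ≈ 4.81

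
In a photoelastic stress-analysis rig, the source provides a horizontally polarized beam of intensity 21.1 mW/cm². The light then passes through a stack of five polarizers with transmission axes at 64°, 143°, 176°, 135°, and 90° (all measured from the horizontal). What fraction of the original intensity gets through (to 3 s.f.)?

I/I₀ ≈ 0.00140

I₁ = 21.1 mW/cm² · cos²(64°) = 4.055 mW/cm².
I₂ = I₁ · cos²(79°) = 4.055 · 0.03641 = 0.1476 mW/cm².
I₃ = I₂ · cos²(33°) = 0.1476 · 0.7034 = 0.1038 mW/cm².
I₄ = I₃ · cos²(41°) = 0.1038 · 0.5696 = 0.05914 mW/cm².
I₅ = I₄ · cos²(45°) = 0.05914 · 0.5 = 0.02957 mW/cm².
Transmitted fraction = 0.001402.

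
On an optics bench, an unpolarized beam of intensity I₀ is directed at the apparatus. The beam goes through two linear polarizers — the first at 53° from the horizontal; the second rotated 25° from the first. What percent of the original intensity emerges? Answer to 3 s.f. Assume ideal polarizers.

Unpolarized light through the first polarizer → I₁ = ½ I₀, now polarized at 53°.
I₂ = I₁ cos²(25°) = 0.5 · 0.8214 I₀ = 0.4107 I₀.
That is 41.07% of the incident intensity.

≈ 41.1%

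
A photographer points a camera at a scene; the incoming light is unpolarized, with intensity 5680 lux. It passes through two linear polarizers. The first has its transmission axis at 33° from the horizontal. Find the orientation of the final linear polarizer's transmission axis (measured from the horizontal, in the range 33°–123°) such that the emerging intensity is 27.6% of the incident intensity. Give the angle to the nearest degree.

θ ≈ 75°

Unpolarized light through the first polarizer → I₁ = ½ I₀, now polarized at 33°.
Need I₂/I₀ = 0.276, so cos²(θ − 33°) = 0.276 / 0.5 = 0.552.
θ − 33° = arccos(√0.552) = 42.0°, giving θ ≈ 33 + 42.0 = 75.0°.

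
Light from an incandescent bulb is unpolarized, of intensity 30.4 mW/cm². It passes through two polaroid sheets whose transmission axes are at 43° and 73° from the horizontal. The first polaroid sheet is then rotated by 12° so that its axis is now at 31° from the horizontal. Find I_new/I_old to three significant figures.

Before rotation:
Unpolarized light through the first polarizer → I₁ = ½ I₀, now polarized at 43°.
I₂ = I₁ cos²(73° − 43°) = 0.5 I₀ · cos²(30°) = 0.375 I₀.
After rotation:
Unpolarized light through the first polarizer → I₁ = ½ I₀, now polarized at 31°.
I₂ = I₁ cos²(73° − 31°) = 0.5 I₀ · cos²(42°) = 0.2761 I₀.
Ratio = 0.2761 / 0.375 = 0.7364.

I_new/I_old ≈ 0.736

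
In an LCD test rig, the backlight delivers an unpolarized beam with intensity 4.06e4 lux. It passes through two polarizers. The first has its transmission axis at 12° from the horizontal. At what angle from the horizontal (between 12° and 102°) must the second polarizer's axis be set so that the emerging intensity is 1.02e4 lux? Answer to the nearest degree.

θ ≈ 57°

Unpolarized light through the first polarizer → I₁ = ½ I₀, now polarized at 12°.
Target fraction: 1.02e4 / 4.06e4 lux = 0.2512 of I₀.
Need I₂/I₀ = 0.2512, so cos²(θ − 12°) = 0.2512 / 0.5 = 0.5025.
θ − 12° = arccos(√0.5025) = 44.9°, giving θ ≈ 12 + 44.9 = 56.9°.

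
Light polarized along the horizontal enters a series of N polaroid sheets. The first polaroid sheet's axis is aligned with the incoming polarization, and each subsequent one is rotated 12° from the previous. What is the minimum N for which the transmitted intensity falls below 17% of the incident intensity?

N = 42

First polarizer is aligned with the polarization: full transmission.
Each further stage multiplies by cos²(12°) = 0.9568.
After N polarizers: T = 0.9568^(N−1). Require T < 0.17 ⇒ N−1 > ln(0.17)/ln(0.9568) = 40.10, so N−1 ≥ 41 and N = 42.
Check: N=42 gives T = 0.1634 < 0.17; N=41 gives T = 0.1707.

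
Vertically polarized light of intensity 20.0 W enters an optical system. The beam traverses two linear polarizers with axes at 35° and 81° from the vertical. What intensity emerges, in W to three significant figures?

I ≈ 6.48 W

I₁ = 20.0 W · cos²(35°) = 13.42 W.
I₂ = I₁ · cos²(46°) = 13.42 · 0.4826 = 6.476 W.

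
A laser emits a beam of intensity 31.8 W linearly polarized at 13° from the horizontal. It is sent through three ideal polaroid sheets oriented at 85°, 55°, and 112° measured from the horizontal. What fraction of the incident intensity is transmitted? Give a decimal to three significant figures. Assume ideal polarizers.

By Malus's law, I₁ = 31.8 W · cos²(72°) = 3.037 W.
I₂ = I₁ · cos²(30°) = 3.037 · 0.75 = 2.277 W.
I₃ = I₂ · cos²(57°) = 2.277 · 0.2966 = 0.6756 W.
Transmitted fraction = 0.02124.

I/I₀ ≈ 0.0212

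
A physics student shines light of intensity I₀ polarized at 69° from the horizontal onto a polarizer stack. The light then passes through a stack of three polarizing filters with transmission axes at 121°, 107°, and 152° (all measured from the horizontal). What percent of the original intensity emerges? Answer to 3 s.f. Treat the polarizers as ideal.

≈ 17.8%

I₁ = I₀ cos²(121° − 69°) = I₀ cos²(52°) = 0.379 I₀.
I₂ = I₁ cos²(107° − 121°) = 0.379 I₀ · cos²(14°) = 0.3569 I₀.
I₃ = I₂ cos²(152° − 107°) = 0.3569 I₀ · cos²(45°) = 0.1784 I₀.
That is 17.84% of the incident intensity.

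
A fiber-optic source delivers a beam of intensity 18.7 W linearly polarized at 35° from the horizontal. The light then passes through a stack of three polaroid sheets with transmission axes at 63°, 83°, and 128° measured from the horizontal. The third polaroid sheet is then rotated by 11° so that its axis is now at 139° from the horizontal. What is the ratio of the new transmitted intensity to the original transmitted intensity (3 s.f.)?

Before rotation:
By Malus's law, I₁ = I₀ cos²(63° − 35°) = I₀ cos²(28°) = 0.7796 I₀.
I₂ = I₁ cos²(83° − 63°) = 0.7796 I₀ · cos²(20°) = 0.6884 I₀.
I₃ = I₂ cos²(128° − 83°) = 0.6884 I₀ · cos²(45°) = 0.3442 I₀.
After rotation:
I₁ = I₀ cos²(63° − 35°) = I₀ cos²(28°) = 0.7796 I₀.
I₂ = I₁ cos²(83° − 63°) = 0.7796 I₀ · cos²(20°) = 0.6884 I₀.
I₃ = I₂ cos²(139° − 83°) = 0.6884 I₀ · cos²(56°) = 0.2153 I₀.
Ratio = 0.2153 / 0.3442 = 0.6254.

I_new/I_old ≈ 0.625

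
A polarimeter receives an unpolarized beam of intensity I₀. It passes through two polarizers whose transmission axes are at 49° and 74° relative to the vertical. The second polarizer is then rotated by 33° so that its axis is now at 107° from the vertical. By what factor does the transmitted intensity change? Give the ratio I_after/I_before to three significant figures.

I_new/I_old ≈ 0.342

Before rotation:
Unpolarized light through the first polarizer → I₁ = ½ I₀, now polarized at 49°.
I₂ = I₁ cos²(74° − 49°) = 0.5 I₀ · cos²(25°) = 0.4107 I₀.
After rotation:
Unpolarized light through the first polarizer → I₁ = ½ I₀, now polarized at 49°.
I₂ = I₁ cos²(107° − 49°) = 0.5 I₀ · cos²(58°) = 0.1404 I₀.
Ratio = 0.1404 / 0.4107 = 0.3419.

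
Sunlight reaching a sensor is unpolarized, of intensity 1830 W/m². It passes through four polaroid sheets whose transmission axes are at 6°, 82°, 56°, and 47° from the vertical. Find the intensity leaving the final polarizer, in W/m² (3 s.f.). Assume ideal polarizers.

I ≈ 42.2 W/m²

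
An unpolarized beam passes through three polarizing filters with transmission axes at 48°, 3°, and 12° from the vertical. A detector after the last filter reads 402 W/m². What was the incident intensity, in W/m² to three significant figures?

I₀ ≈ 1650 W/m²

Unpolarized light through the first polarizer → I₁ = ½ I₀, now polarized at 48°.
I₂ = I₁ cos²(3° − 48°) = 0.5 I₀ · cos²(45°) = 0.25 I₀.
I₃ = I₂ cos²(12° − 3°) = 0.25 I₀ · cos²(9°) = 0.2439 I₀.
So 402 W/m² = 0.2439 I₀, giving I₀ = 402/0.2439 = 1648 W/m².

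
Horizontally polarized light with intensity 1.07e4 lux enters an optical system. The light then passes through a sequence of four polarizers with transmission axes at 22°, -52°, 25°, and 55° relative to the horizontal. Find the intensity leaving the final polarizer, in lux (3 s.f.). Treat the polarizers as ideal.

I ≈ 26.5 lux

I₁ = 1.07e4 lux · cos²(22°) = 9198 lux.
I₂ = I₁ · cos²(74°) = 9198 · 0.07598 = 698.9 lux.
I₃ = I₂ · cos²(77°) = 698.9 · 0.0506 = 35.36 lux.
I₄ = I₃ · cos²(30°) = 35.36 · 0.75 = 26.52 lux.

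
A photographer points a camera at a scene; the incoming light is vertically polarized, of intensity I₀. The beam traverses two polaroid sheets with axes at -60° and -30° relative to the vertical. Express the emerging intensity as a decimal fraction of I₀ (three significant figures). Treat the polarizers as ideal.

≈ 0.188 I₀

By Malus's law, I₁ = I₀ cos²(-60° − 0°) = I₀ cos²(60°) = 0.25 I₀.
I₂ = I₁ cos²(-30° + 60°) = 0.25 I₀ · cos²(30°) = 0.1875 I₀.
Transmitted fraction = 0.1875.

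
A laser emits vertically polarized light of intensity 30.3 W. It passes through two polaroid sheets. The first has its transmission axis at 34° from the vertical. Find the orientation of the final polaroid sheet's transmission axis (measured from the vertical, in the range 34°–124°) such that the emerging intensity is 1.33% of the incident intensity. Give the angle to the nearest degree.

I₁ = I₀ cos²(34° − 0°) = I₀ cos²(34°) = 0.6873 I₀.
Need I₂/I₀ = 0.0133, so cos²(θ − 34°) = 0.0133 / 0.6873 = 0.01935.
θ − 34° = arccos(√0.01935) = 82.0°, giving θ ≈ 34 + 82.0 = 116.0°.

θ ≈ 116°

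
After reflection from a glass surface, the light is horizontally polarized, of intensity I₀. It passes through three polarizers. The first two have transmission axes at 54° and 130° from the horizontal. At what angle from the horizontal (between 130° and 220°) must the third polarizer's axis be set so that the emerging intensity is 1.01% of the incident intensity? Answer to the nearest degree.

I₁ = I₀ cos²(54° − 0°) = I₀ cos²(54°) = 0.3455 I₀.
I₂ = I₁ cos²(130° − 54°) = 0.3455 I₀ · cos²(76°) = 0.02022 I₀.
Need I₃/I₀ = 0.0101, so cos²(θ − 130°) = 0.0101 / 0.02022 = 0.4995.
θ − 130° = arccos(√0.4995) = 45.0°, giving θ ≈ 130 + 45.0 = 175.0°.

θ ≈ 175°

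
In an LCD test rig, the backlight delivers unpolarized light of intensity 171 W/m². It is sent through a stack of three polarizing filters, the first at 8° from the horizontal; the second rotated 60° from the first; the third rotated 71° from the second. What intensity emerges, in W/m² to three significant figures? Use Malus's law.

I ≈ 2.27 W/m²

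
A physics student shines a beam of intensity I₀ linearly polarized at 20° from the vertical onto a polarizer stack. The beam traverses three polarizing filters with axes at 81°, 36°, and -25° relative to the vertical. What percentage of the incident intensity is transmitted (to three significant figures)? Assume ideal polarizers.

≈ 2.76%

By Malus's law, I₁ = I₀ cos²(81° − 20°) = I₀ cos²(61°) = 0.235 I₀.
I₂ = I₁ cos²(36° − 81°) = 0.235 I₀ · cos²(45°) = 0.1175 I₀.
I₃ = I₂ cos²(-25° − 36°) = 0.1175 I₀ · cos²(61°) = 0.02762 I₀.
That is 2.762% of the incident intensity.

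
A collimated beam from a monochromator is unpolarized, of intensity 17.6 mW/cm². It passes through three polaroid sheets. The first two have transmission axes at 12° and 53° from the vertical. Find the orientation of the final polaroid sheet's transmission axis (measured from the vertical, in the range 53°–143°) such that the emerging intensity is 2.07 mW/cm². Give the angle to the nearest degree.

θ ≈ 103°

Unpolarized light through the first polarizer → I₁ = ½ I₀, now polarized at 12°.
I₂ = I₁ cos²(53° − 12°) = 0.5 I₀ · cos²(41°) = 0.2848 I₀.
Target fraction: 2.07 / 17.6 mW/cm² = 0.1176 of I₀.
Need I₃/I₀ = 0.1176, so cos²(θ − 53°) = 0.1176 / 0.2848 = 0.413.
θ − 53° = arccos(√0.413) = 50.0°, giving θ ≈ 53 + 50.0 = 103.0°.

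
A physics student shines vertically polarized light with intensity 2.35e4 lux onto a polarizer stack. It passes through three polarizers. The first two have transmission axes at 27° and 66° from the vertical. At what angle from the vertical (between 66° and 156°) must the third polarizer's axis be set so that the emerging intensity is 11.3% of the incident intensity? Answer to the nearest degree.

I₁ = I₀ cos²(27° − 0°) = I₀ cos²(27°) = 0.7939 I₀.
I₂ = I₁ cos²(66° − 27°) = 0.7939 I₀ · cos²(39°) = 0.4795 I₀.
Need I₃/I₀ = 0.113, so cos²(θ − 66°) = 0.113 / 0.4795 = 0.2357.
θ − 66° = arccos(√0.2357) = 61.0°, giving θ ≈ 66 + 61.0 = 127.0°.

θ ≈ 127°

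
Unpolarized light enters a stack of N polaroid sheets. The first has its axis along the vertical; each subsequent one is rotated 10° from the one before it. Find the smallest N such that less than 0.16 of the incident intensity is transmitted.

N = 39

First polarizer halves the unpolarized light: factor 1/2.
Each further stage multiplies by cos²(10°) = 0.9698.
After N polarizers: T = 0.5·0.9698^(N−1). Require T < 0.16 ⇒ N−1 > ln(0.16/0.5)/ln(0.9698) = 37.21, so N−1 ≥ 38 and N = 39.
Check: N=39 gives T = 0.1562 < 0.16; N=38 gives T = 0.1611.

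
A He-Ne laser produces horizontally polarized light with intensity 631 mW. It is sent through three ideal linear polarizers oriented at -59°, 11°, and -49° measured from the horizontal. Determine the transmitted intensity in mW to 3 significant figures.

I ≈ 4.89 mW

I₁ = 631 mW · cos²(59°) = 167.4 mW.
I₂ = I₁ · cos²(70°) = 167.4 · 0.117 = 19.58 mW.
I₃ = I₂ · cos²(60°) = 19.58 · 0.25 = 4.895 mW.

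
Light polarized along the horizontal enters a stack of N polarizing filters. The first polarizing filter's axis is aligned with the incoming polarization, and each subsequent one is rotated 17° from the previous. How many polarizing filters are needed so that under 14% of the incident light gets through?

N = 24

First polarizer is aligned with the polarization: full transmission.
Each further stage multiplies by cos²(17°) = 0.9145.
After N polarizers: T = 0.9145^(N−1). Require T < 0.14 ⇒ N−1 > ln(0.14)/ln(0.9145) = 22.00, so N−1 ≥ 23 and N = 24.
Check: N=24 gives T = 0.1281 < 0.14; N=23 gives T = 0.14.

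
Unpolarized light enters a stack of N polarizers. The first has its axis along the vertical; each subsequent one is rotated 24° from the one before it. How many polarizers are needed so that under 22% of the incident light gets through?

First polarizer halves the unpolarized light: factor 1/2.
Each further stage multiplies by cos²(24°) = 0.8346.
After N polarizers: T = 0.5·0.8346^(N−1). Require T < 0.22 ⇒ N−1 > ln(0.22/0.5)/ln(0.8346) = 4.54, so N−1 ≥ 5 and N = 6.
Check: N=6 gives T = 0.2024 < 0.22; N=5 gives T = 0.2426.

N = 6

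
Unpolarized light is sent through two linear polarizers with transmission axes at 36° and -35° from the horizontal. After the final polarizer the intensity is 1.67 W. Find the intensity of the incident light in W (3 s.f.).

Unpolarized light through the first polarizer → I₁ = ½ I₀, now polarized at 36°.
I₂ = I₁ cos²(-35° − 36°) = 0.5 I₀ · cos²(71°) = 0.053 I₀.
So 1.67 W = 0.053 I₀, giving I₀ = 1.67/0.053 = 31.51 W.

I₀ ≈ 31.5 W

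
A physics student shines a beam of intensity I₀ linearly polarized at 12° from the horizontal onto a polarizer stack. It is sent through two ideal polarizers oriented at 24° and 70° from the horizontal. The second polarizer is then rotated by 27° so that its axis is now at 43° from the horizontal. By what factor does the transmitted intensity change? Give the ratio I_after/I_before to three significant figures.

Before rotation:
I₁ = I₀ cos²(24° − 12°) = I₀ cos²(12°) = 0.9568 I₀.
I₂ = I₁ cos²(70° − 24°) = 0.9568 I₀ · cos²(46°) = 0.4617 I₀.
After rotation:
I₁ = I₀ cos²(24° − 12°) = I₀ cos²(12°) = 0.9568 I₀.
I₂ = I₁ cos²(43° − 24°) = 0.9568 I₀ · cos²(19°) = 0.8554 I₀.
Ratio = 0.8554 / 0.4617 = 1.853.

I_new/I_old ≈ 1.85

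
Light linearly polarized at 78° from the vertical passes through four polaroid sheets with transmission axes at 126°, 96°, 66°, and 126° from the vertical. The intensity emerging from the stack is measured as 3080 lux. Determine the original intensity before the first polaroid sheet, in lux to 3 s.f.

I₀ ≈ 4.89e4 lux

I₁ = I₀ cos²(126° − 78°) = I₀ cos²(48°) = 0.4477 I₀.
I₂ = I₁ cos²(96° − 126°) = 0.4477 I₀ · cos²(30°) = 0.3358 I₀.
I₃ = I₂ cos²(66° − 96°) = 0.3358 I₀ · cos²(30°) = 0.2519 I₀.
I₄ = I₃ cos²(126° − 66°) = 0.2519 I₀ · cos²(60°) = 0.06296 I₀.
So 3080 lux = 0.06296 I₀, giving I₀ = 3080/0.06296 = 4.892e+04 lux.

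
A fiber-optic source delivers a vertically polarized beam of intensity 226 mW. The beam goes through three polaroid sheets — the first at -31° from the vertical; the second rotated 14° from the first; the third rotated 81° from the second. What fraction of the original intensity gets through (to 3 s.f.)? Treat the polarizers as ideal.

I/I₀ ≈ 0.0169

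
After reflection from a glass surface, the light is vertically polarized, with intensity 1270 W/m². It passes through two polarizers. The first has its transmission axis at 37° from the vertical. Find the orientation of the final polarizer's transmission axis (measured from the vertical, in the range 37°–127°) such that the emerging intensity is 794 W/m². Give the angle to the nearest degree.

θ ≈ 45°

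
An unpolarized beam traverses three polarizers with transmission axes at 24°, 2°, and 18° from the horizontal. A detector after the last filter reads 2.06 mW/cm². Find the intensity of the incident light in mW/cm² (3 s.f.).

Unpolarized light through the first polarizer → I₁ = ½ I₀, now polarized at 24°.
I₂ = I₁ cos²(2° − 24°) = 0.5 I₀ · cos²(22°) = 0.4298 I₀.
I₃ = I₂ cos²(18° − 2°) = 0.4298 I₀ · cos²(16°) = 0.3972 I₀.
So 2.06 mW/cm² = 0.3972 I₀, giving I₀ = 2.06/0.3972 = 5.187 mW/cm².

I₀ ≈ 5.19 mW/cm²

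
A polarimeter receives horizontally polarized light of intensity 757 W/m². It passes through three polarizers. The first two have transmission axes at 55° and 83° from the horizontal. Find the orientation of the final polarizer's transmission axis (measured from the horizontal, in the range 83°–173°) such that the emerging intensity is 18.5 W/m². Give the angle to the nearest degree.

θ ≈ 155°

By Malus's law, I₁ = I₀ cos²(55° − 0°) = I₀ cos²(55°) = 0.329 I₀.
I₂ = I₁ cos²(83° − 55°) = 0.329 I₀ · cos²(28°) = 0.2565 I₀.
Target fraction: 18.5 / 757 W/m² = 0.02444 of I₀.
Need I₃/I₀ = 0.02444, so cos²(θ − 83°) = 0.02444 / 0.2565 = 0.09528.
θ − 83° = arccos(√0.09528) = 72.0°, giving θ ≈ 83 + 72.0 = 155.0°.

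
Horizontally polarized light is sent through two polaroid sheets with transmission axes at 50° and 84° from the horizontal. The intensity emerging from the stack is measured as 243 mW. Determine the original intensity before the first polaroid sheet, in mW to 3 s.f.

I₀ ≈ 856 mW

I₁ = I₀ cos²(50° − 0°) = I₀ cos²(50°) = 0.4132 I₀.
I₂ = I₁ cos²(84° − 50°) = 0.4132 I₀ · cos²(34°) = 0.284 I₀.
So 243 mW = 0.284 I₀, giving I₀ = 243/0.284 = 855.7 mW.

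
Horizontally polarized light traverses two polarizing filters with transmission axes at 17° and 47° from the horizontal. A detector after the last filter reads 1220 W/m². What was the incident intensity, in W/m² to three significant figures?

I₀ ≈ 1780 W/m²

By Malus's law, I₁ = I₀ cos²(17° − 0°) = I₀ cos²(17°) = 0.9145 I₀.
I₂ = I₁ cos²(47° − 17°) = 0.9145 I₀ · cos²(30°) = 0.6859 I₀.
So 1220 W/m² = 0.6859 I₀, giving I₀ = 1220/0.6859 = 1779 W/m².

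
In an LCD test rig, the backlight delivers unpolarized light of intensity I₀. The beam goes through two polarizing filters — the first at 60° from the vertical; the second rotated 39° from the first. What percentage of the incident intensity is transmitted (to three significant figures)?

Unpolarized light through the first polarizer → I₁ = ½ I₀, now polarized at 60°.
I₂ = I₁ cos²(39°) = 0.5 · 0.604 I₀ = 0.302 I₀.
That is 30.2% of the incident intensity.

≈ 30.2%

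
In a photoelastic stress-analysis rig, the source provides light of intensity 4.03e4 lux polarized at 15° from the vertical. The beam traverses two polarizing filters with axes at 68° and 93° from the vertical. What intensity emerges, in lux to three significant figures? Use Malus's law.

By Malus's law, I₁ = 4.03e4 lux · cos²(53°) = 1.46e+04 lux.
I₂ = I₁ · cos²(25°) = 1.46e+04 · 0.8214 = 1.199e+04 lux.

I ≈ 1.20e4 lux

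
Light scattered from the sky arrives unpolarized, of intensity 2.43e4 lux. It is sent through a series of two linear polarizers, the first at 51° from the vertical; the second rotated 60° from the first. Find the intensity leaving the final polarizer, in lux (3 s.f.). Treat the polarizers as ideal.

Unpolarized light through the first polarizer → I₁ = 2.43e4 lux/2 = 1.215e+04 lux, polarized at 51°.
I₂ = I₁ · cos²(60°) = 1.215e+04 · 0.25 = 3038 lux.

I ≈ 3040 lux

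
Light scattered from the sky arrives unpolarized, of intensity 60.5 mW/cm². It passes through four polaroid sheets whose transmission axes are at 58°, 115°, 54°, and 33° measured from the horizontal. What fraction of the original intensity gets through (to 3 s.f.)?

I/I₀ ≈ 0.0304

Unpolarized light through the first polarizer → I₁ = 60.5 mW/cm²/2 = 30.25 mW/cm², polarized at 58°.
I₂ = I₁ · cos²(57°) = 30.25 · 0.2966 = 8.973 mW/cm².
I₃ = I₂ · cos²(61°) = 8.973 · 0.235 = 2.109 mW/cm².
I₄ = I₃ · cos²(21°) = 2.109 · 0.8716 = 1.838 mW/cm².
Transmitted fraction = 0.03038.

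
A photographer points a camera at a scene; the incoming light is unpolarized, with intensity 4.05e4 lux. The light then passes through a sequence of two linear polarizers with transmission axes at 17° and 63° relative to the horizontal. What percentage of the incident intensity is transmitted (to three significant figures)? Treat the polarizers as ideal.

≈ 24.1%

Unpolarized light through the first polarizer → I₁ = 4.05e4 lux/2 = 2.025e+04 lux, polarized at 17°.
I₂ = I₁ · cos²(46°) = 2.025e+04 · 0.4826 = 9772 lux.
That is 24.13% of the incident intensity.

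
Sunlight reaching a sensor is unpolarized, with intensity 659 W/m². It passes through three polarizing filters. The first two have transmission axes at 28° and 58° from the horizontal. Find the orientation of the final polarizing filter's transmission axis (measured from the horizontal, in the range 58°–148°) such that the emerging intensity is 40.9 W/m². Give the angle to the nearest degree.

Unpolarized light through the first polarizer → I₁ = ½ I₀, now polarized at 28°.
I₂ = I₁ cos²(58° − 28°) = 0.5 I₀ · cos²(30°) = 0.375 I₀.
Target fraction: 40.9 / 659 W/m² = 0.06206 of I₀.
Need I₃/I₀ = 0.06206, so cos²(θ − 58°) = 0.06206 / 0.375 = 0.1655.
θ − 58° = arccos(√0.1655) = 66.0°, giving θ ≈ 58 + 66.0 = 124.0°.

θ ≈ 124°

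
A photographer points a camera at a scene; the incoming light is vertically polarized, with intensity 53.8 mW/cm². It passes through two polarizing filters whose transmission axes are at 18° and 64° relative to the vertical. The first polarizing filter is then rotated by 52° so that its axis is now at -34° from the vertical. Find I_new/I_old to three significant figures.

I_new/I_old ≈ 0.0305

Before rotation:
By Malus's law, I₁ = I₀ cos²(18° − 0°) = I₀ cos²(18°) = 0.9045 I₀.
I₂ = I₁ cos²(64° − 18°) = 0.9045 I₀ · cos²(46°) = 0.4365 I₀.
After rotation:
I₁ = I₀ cos²(-34° − 0°) = I₀ cos²(34°) = 0.6873 I₀.
Angle between axes 1 and 2: 82°. I₂ = 0.6873 I₀ · cos²(82°) = 0.01331 I₀.
Ratio = 0.01331 / 0.4365 = 0.0305.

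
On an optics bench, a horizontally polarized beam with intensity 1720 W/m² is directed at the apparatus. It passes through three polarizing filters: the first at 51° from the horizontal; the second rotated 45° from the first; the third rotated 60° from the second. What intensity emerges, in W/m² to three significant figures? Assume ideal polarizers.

I ≈ 85.1 W/m²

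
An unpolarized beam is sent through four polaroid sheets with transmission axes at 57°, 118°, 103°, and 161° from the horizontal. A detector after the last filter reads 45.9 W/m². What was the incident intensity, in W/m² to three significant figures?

Unpolarized light through the first polarizer → I₁ = ½ I₀, now polarized at 57°.
I₂ = I₁ cos²(118° − 57°) = 0.5 I₀ · cos²(61°) = 0.1175 I₀.
I₃ = I₂ cos²(103° − 118°) = 0.1175 I₀ · cos²(15°) = 0.1096 I₀.
I₄ = I₃ cos²(161° − 103°) = 0.1096 I₀ · cos²(58°) = 0.03079 I₀.
So 45.9 W/m² = 0.03079 I₀, giving I₀ = 45.9/0.03079 = 1491 W/m².

I₀ ≈ 1490 W/m²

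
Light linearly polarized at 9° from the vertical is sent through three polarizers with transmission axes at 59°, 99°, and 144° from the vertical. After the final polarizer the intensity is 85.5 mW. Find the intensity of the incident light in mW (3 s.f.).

I₀ ≈ 705 mW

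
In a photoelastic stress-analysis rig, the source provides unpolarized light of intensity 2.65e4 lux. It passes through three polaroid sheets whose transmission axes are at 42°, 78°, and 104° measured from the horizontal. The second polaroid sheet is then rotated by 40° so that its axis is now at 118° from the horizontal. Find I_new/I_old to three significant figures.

Before rotation:
Unpolarized light through the first polarizer → I₁ = ½ I₀, now polarized at 42°.
I₂ = I₁ cos²(78° − 42°) = 0.5 I₀ · cos²(36°) = 0.3273 I₀.
I₃ = I₂ cos²(104° − 78°) = 0.3273 I₀ · cos²(26°) = 0.2644 I₀.
After rotation:
Unpolarized light through the first polarizer → I₁ = ½ I₀, now polarized at 42°.
I₂ = I₁ cos²(118° − 42°) = 0.5 I₀ · cos²(76°) = 0.02926 I₀.
I₃ = I₂ cos²(104° − 118°) = 0.02926 I₀ · cos²(14°) = 0.02755 I₀.
Ratio = 0.02755 / 0.2644 = 0.1042.

I_new/I_old ≈ 0.104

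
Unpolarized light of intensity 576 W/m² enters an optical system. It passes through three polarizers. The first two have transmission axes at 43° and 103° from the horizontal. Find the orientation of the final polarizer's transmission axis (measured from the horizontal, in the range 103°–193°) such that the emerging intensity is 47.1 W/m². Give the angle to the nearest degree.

θ ≈ 139°

Unpolarized light through the first polarizer → I₁ = ½ I₀, now polarized at 43°.
I₂ = I₁ cos²(103° − 43°) = 0.5 I₀ · cos²(60°) = 0.125 I₀.
Target fraction: 47.1 / 576 W/m² = 0.08177 of I₀.
Need I₃/I₀ = 0.08177, so cos²(θ − 103°) = 0.08177 / 0.125 = 0.6542.
θ − 103° = arccos(√0.6542) = 36.0°, giving θ ≈ 103 + 36.0 = 139.0°.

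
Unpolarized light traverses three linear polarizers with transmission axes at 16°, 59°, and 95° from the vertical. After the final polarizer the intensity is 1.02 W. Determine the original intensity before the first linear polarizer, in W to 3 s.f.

Unpolarized light through the first polarizer → I₁ = ½ I₀, now polarized at 16°.
I₂ = I₁ cos²(59° − 16°) = 0.5 I₀ · cos²(43°) = 0.2674 I₀.
I₃ = I₂ cos²(95° − 59°) = 0.2674 I₀ · cos²(36°) = 0.175 I₀.
So 1.02 W = 0.175 I₀, giving I₀ = 1.02/0.175 = 5.827 W.

I₀ ≈ 5.83 W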